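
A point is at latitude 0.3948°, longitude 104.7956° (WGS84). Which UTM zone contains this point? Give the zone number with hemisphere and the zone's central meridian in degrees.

UTM zone = ⌊(λ + 180)/6⌋ + 1; 104.7956° ∈ [102°, 108°) → zone 48.
Hemisphere: N (φ ≥ 0).
Central meridian λ₀ = 6×48 − 183 = 105°.

Zone 48N, central meridian 105°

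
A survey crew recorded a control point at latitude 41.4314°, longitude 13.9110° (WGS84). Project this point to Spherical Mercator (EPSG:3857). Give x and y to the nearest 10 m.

Web Mercator is spherical with R = a = 6378137 m.
x = R·λ = 6378137 × 0.242792752 = 1548565.436 m.
y = R·ln tan(π/4 + φ/2) = 6378137 × 0.795872341 = 5076182.824 m.

x 1548570 m, y 5076180 m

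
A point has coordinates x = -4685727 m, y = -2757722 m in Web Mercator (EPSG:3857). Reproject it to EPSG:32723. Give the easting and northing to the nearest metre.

E 795719 m, N 7338797 m

Web Mercator inverse (R = 6378137 m) → φ = -24.03539715°, λ = -42.09260181°.
UTM 23S forward: E = 795719.041 m, N = 7338796.770 m.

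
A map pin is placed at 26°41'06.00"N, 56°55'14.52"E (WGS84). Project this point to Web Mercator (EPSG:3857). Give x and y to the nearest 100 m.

x 6336400 m, y 3084200 m

Web Mercator is spherical with R = a = 6378137 m.
x = R·λ = 6378137 × 0.993453628 = 6336383.340 m.
y = R·ln tan(π/4 + φ/2) = 6378137 × 0.483553659 = 3084171.483 m.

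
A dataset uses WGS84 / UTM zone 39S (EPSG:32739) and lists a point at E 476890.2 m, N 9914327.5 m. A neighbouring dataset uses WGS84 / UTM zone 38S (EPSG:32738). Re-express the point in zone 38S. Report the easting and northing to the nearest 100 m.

E 1145600 m, N 9913900 m

UTM 39S → geographic: φ = -0.77510038°, λ = 50.79229964°.
UTM 38S (λ₀ = 45°) forward: E = 1145586.982 m, N = 9913885.473 m.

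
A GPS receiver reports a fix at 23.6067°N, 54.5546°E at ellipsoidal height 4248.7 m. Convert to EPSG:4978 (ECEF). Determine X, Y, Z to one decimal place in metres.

X 3393396.4 m, Y 4766968.7 m, Z 2540130.2 m

WGS84: a = 6378137 m, e² = 0.006694380; N(φ) = a/√(1−e²sin²φ) = 6381563.369 m.
X = (N+h)·cosφ·cosλ = 3393396.435 m; Y = (N+h)·cosφ·sinλ = 4766968.689 m; Z = (N(1−e²)+h)·sinφ = 2540130.217 m.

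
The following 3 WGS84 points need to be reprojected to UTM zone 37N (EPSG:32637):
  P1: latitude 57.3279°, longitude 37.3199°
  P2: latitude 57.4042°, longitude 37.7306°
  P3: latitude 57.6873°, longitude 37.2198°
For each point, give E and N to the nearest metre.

P1: E 398843 m, N 6355136 m; P2: E 423727 m, N 6363093 m; P3: E 393865 m, N 6395291 m

UTM zone 37N: λ₀ = 39°, k₀ = 0.9996.
P1 (57.3279°, 37.3199°) → (398842.857, 6355135.780) m.
P2 (57.4042°, 37.7306°) → (423727.220, 6363092.922) m.
P3 (57.6873°, 37.2198°) → (393865.373, 6395290.828) m.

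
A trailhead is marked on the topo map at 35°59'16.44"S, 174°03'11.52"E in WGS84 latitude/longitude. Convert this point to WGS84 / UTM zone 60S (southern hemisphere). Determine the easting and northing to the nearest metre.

Zone 60 central meridian λ₀ = 6×60 − 183 = 177°; Δλ = -2.9468°.
Transverse Mercator on WGS84 with k₀ = 0.9996 gives E = 234334.812 m, N = 6013377.108 m.

E 234335 m, N 6013377 m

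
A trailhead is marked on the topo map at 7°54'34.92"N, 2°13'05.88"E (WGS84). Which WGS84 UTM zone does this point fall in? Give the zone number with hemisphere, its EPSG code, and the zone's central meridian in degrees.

UTM zone = ⌊(λ + 180)/6⌋ + 1; 2.2183° ∈ [0°, 6°) → zone 31.
Hemisphere: N (φ ≥ 0).
Central meridian λ₀ = 6×31 − 183 = 3°.
EPSG code: 32631.

Zone 31N (EPSG:32631), central meridian 3°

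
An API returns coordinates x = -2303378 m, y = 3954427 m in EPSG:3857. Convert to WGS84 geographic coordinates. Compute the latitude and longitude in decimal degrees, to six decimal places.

lat 33.444300°, lon -20.691597°

R = 6378137 m. λ = x/R = -20.69159663°.
φ = 2·arctan(exp(y/R)) − 90° = 2·arctan(1.85892) − 90° = 33.44430043°.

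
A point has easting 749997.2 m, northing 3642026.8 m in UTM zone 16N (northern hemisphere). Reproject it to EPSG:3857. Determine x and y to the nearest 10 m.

x -9387310 m, y 3880430 m

Unproject from UTM 16N (λ₀ = -87°) → φ = 32.88789980°, λ = -84.32759967°.
Web Mercator (R = 6378137 m): x = -9387305.455 m, y = 3880433.972 m.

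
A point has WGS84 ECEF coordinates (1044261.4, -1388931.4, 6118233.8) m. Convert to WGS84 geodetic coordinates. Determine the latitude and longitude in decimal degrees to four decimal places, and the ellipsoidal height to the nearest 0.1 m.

λ = atan2(Y, X) = -53.06250023°; p = √(X²+Y²) = 1737703.2 m.
Bowring's method on WGS84 (a = 6378137 m, b = 6356752.314 m) gives φ = 74.24519994°, h = 1878.721 m.

lat 74.2452°, lon -53.0625°, h 1878.7 m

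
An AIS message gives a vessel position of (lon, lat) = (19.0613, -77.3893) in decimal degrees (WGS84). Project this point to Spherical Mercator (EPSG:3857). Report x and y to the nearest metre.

Web Mercator is spherical with R = a = 6378137 m.
x = R·λ = 6378137 × 0.332682445 = 2121894.210 m.
y = R·ln tan(π/4 + φ/2) = 6378137 × -2.202780103 = -14049633.276 m.

x 2121894 m, y -14049633 m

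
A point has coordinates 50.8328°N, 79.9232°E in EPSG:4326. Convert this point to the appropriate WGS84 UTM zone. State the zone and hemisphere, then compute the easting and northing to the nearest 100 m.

Zone 44N: E 424200 m, N 5631800 m

Longitude 79.9232° lies in the 6° band [78°, 84°), giving zone 44; latitude is north of the equator, so 44N.
Zone 44 central meridian λ₀ = 6×44 − 183 = 81°; Δλ = -1.0768°.
Transverse Mercator on WGS84 with k₀ = 0.9996 gives E = 424171.036 m, N = 5631784.361 m.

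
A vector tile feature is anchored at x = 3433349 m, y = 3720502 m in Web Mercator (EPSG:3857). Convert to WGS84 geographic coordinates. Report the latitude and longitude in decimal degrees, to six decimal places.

lat 31.673299°, lon 30.842299°

R = 6378137 m. λ = x/R = 30.84229882°.
φ = 2·arctan(exp(y/R)) − 90° = 2·arctan(1.79198) − 90° = 31.67329876°.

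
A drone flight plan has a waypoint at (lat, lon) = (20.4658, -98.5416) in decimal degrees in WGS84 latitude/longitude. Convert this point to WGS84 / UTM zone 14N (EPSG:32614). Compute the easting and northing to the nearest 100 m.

Zone 14 central meridian λ₀ = 6×14 − 183 = -99°; Δλ = +0.4584°.
Transverse Mercator on WGS84 with k₀ = 0.9996 gives E = 547808.800 m, N = 2263094.972 m.

E 547800 m, N 2263100 m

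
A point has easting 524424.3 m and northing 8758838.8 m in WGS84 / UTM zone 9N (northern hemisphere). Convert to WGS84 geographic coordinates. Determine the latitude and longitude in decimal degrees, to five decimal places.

Zone 9N: λ₀ = -129°, k₀ = 0.9996, false easting 500000 m.
Meridian distance M = (N − FN)/k₀ = 8762343.7 m.
Inverse transverse Mercator on WGS84 gives φ = 78.89809961°, λ = -127.86369996°.

lat 78.89810°, lon -127.86370°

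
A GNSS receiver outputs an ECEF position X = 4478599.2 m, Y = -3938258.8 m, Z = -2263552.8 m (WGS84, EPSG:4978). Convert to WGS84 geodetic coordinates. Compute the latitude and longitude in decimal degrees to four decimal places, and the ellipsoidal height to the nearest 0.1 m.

lat -20.9119°, lon -41.3268°, h 3549.0 m

λ = atan2(Y, X) = -41.32680052°; p = √(X²+Y²) = 5963869.0 m.
Bowring's method on WGS84 (a = 6378137 m, b = 6356752.314 m) gives φ = -20.91189972°, h = 3548.991 m.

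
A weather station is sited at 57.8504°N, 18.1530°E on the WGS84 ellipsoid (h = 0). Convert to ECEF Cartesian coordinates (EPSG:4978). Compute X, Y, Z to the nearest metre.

X 3232848 m, Y 1059969 m, Z 5376890 m

WGS84: a = 6378137 m, e² = 0.006694380; N(φ) = a/√(1−e²sin²φ) = 6393495.911 m.
X = (N+h)·cosφ·cosλ = 3232848.374 m; Y = (N+h)·cosφ·sinλ = 1059968.666 m; Z = (N(1−e²)+h)·sinφ = 5376889.826 m.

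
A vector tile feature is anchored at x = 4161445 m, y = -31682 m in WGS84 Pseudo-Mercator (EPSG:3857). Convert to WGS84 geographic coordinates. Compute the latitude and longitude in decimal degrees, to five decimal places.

lat -0.28460°, lon 37.38290°

R = 6378137 m. λ = x/R = 37.38289648°.
φ = 2·arctan(exp(y/R)) − 90° = 2·arctan(0.99505) − 90° = -0.28460308°.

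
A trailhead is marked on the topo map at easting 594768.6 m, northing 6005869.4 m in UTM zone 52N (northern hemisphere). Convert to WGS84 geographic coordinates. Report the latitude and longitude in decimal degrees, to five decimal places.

Zone 52N: λ₀ = 129°, k₀ = 0.9996, false easting 500000 m.
Meridian distance M = (N − FN)/k₀ = 6008272.7 m.
Inverse transverse Mercator on WGS84 gives φ = 54.19209988°, λ = 130.45249955°.

lat 54.19210°, lon 130.45250°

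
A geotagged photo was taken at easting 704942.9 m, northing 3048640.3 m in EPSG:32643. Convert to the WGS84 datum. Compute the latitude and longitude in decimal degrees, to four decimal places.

lat 27.5461°, lon 77.0755°

Zone 43N: λ₀ = 75°, k₀ = 0.9996, false easting 500000 m.
Meridian distance M = (N − FN)/k₀ = 3049860.2 m.
Inverse transverse Mercator on WGS84 gives φ = 27.54609977°, λ = 77.07549986°.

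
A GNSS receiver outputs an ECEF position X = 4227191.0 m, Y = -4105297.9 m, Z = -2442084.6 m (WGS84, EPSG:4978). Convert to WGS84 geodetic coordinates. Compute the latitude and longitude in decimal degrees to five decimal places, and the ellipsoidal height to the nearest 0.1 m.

lat -22.64710°, lon -44.16190°, h 3599.6 m

λ = atan2(Y, X) = -44.16189963°; p = √(X²+Y²) = 5892589.8 m.
Bowring's method on WGS84 (a = 6378137 m, b = 6356752.314 m) gives φ = -22.64710002°, h = 3599.584 m.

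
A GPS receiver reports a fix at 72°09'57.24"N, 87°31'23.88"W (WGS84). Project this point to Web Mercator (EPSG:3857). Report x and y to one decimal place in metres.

Web Mercator is spherical with R = a = 6378137 m.
x = R·λ = 6378137 × -1.527569757 = -9743049.189 m.
y = R·ln tan(π/4 + φ/2) = 6378137 × 1.852142087 = 11813215.972 m.

x -9743049.2 m, y 11813216.0 m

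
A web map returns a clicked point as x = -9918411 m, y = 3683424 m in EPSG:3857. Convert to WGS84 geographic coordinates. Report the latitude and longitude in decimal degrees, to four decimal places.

R = 6378137 m. λ = x/R = -89.09860195°.
φ = 2·arctan(exp(y/R)) − 90° = 2·arctan(1.78159) − 90° = 31.38939942°.

lat 31.3894°, lon -89.0986°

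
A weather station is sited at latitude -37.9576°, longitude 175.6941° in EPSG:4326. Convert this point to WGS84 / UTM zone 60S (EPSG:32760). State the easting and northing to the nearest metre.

E 385277 m, N 5798085 m

Zone 60 central meridian λ₀ = 6×60 − 183 = 177°; Δλ = -1.3059°.
Transverse Mercator on WGS84 with k₀ = 0.9996 gives E = 385277.045 m, N = 5798085.101 m.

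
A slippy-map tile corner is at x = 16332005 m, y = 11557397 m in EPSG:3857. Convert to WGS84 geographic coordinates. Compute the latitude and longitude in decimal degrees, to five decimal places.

R = 6378137 m. λ = x/R = 146.71289712°.
φ = 2·arctan(exp(y/R)) − 90° = 2·arctan(6.12288) − 90° = 71.44850118°.

lat 71.44850°, lon 146.71290°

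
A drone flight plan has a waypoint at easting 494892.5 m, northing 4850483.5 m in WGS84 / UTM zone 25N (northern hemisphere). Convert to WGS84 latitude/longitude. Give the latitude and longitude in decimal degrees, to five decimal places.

lat 43.80740°, lon -33.06350°

Zone 25N: λ₀ = -33°, k₀ = 0.9996, false easting 500000 m.
Meridian distance M = (N − FN)/k₀ = 4852424.5 m.
Inverse transverse Mercator on WGS84 gives φ = 43.80739996°, λ = -33.06350005°.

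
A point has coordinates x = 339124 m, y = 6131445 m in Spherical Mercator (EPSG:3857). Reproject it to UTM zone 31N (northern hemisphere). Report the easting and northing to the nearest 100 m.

E 503500 m, N 5332700 m

Web Mercator inverse (R = 6378137 m) → φ = 48.14759738°, λ = 3.04640272°.
UTM 31N forward: E = 503451.550 m, N = 5332706.313 m.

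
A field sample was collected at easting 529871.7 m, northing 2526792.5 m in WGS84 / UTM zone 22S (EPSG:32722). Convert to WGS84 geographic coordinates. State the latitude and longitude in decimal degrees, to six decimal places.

lat -67.373700°, lon -50.304200°

Zone 22S: λ₀ = -51°, k₀ = 0.9996, false easting 500000 m, false northing 10000000 m.
Meridian distance M = (N − FN)/k₀ = -7476198.0 m.
Inverse transverse Mercator on WGS84 gives φ = -67.37369962°, λ = -50.30420031°.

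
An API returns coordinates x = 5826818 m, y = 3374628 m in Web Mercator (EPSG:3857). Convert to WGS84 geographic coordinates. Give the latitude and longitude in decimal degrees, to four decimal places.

lat 28.9920°, lon 52.3432°

R = 6378137 m. λ = x/R = 52.34319667°.
φ = 2·arctan(exp(y/R)) − 90° = 2·arctan(1.69739) − 90° = 28.99200115°.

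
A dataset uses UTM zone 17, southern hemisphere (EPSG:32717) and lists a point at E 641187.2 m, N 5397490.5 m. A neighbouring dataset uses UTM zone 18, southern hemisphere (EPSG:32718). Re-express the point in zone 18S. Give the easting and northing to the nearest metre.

UTM 17S → geographic: φ = -41.56180014°, λ = -79.30680038°.
UTM 18S (λ₀ = -75°) forward: E = 140843.507 m, N = 5389910.449 m.

E 140844 m, N 5389910 m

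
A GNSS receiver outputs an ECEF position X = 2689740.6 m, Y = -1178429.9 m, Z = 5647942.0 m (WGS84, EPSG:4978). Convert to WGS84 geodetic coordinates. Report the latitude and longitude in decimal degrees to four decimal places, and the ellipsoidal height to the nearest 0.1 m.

lat 62.6856°, lon -23.6592°, h 4455.3 m

λ = atan2(Y, X) = -23.65920066°; p = √(X²+Y²) = 2936562.9 m.
Bowring's method on WGS84 (a = 6378137 m, b = 6356752.314 m) gives φ = 62.68560010°, h = 4455.292 m.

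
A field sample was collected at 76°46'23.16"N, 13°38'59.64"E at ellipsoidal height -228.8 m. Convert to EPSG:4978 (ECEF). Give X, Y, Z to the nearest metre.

WGS84: a = 6378137 m, e² = 0.006694380; N(φ) = a/√(1−e²sin²φ) = 6398464.929 m.
X = (N+h)·cosφ·cosλ = 1422618.669 m; Y = (N+h)·cosφ·sinλ = 345479.455 m; Z = (N(1−e²)+h)·sinφ = 6186803.630 m.

X 1422619 m, Y 345479 m, Z 6186804 m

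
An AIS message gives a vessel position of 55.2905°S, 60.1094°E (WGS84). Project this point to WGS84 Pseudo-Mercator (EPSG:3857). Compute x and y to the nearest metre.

Web Mercator is spherical with R = a = 6378137 m.
x = R·λ = 6378137 × 1.049106941 = 6691347.800 m.
y = R·ln tan(π/4 + φ/2) = 6378137 × -1.163106342 = -7418451.598 m.

x 6691348 m, y -7418452 m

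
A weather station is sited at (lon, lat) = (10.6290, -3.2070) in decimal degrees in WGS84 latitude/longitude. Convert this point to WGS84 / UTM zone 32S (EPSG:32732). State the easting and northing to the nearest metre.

E 681009 m, N 9645382 m

Zone 32 central meridian λ₀ = 6×32 − 183 = 9°; Δλ = +1.6290°.
Transverse Mercator on WGS84 with k₀ = 0.9996 gives E = 681009.334 m, N = 9645382.445 m.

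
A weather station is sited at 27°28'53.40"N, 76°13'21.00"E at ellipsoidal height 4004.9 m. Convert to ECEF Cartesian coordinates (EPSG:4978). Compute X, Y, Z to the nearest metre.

WGS84: a = 6378137 m, e² = 0.006694380; N(φ) = a/√(1−e²sin²φ) = 6382688.044 m.
X = (N+h)·cosφ·cosλ = 1349373.886 m; Y = (N+h)·cosφ·sinλ = 5502994.380 m; Z = (N(1−e²)+h)·sinφ = 2927499.866 m.

X 1349374 m, Y 5502994 m, Z 2927500 m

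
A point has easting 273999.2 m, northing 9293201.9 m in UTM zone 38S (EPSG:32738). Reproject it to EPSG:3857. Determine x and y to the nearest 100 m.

x 4781900 m, y -712800 m

Unproject from UTM 38S (λ₀ = 45°) → φ = -6.39029965°, λ = 42.95679988°.
Web Mercator (R = 6378137 m): x = 4781929.089 m, y = -712844.324 m.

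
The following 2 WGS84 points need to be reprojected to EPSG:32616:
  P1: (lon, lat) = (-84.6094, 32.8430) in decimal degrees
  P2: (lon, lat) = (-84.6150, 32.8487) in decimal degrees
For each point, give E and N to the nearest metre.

P1: E 723742 m, N 3636414 m; P2: E 723203 m, N 3637035 m

UTM zone 16N: λ₀ = -87°, k₀ = 0.9996.
P1 (32.8430°, -84.6094°) → (723741.508, 3636414.486) m.
P2 (32.8487°, -84.6150°) → (723202.987, 3637034.744) m.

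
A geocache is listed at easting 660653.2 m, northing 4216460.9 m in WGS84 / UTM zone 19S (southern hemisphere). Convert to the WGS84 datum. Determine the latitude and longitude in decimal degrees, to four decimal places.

lat -52.1789°, lon -66.6503°

Zone 19S: λ₀ = -69°, k₀ = 0.9996, false easting 500000 m, false northing 10000000 m.
Meridian distance M = (N − FN)/k₀ = -5785853.4 m.
Inverse transverse Mercator on WGS84 gives φ = -52.17889996°, λ = -66.65030048°.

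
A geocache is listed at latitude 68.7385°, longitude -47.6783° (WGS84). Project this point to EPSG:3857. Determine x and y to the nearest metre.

Web Mercator is spherical with R = a = 6378137 m.
x = R·λ = 6378137 × -0.832143317 = -5307524.078 m.
y = R·ln tan(π/4 + φ/2) = 6378137 × 1.672907915 = 10670035.868 m.

x -5307524 m, y 10670036 m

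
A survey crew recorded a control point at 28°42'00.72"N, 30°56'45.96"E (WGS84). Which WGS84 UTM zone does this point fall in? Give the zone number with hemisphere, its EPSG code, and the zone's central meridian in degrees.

UTM zone = ⌊(λ + 180)/6⌋ + 1; 30.9461° ∈ [30°, 36°) → zone 36.
Hemisphere: N (φ ≥ 0).
Central meridian λ₀ = 6×36 − 183 = 33°.
EPSG code: 32636.

Zone 36N (EPSG:32636), central meridian 33°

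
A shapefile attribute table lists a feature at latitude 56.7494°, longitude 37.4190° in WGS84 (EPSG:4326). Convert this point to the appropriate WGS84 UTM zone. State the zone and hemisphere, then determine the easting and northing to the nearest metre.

Zone 37N: E 403318 m, N 6290606 m

Longitude 37.4190° lies in the 6° band [36°, 42°), giving zone 37; latitude is north of the equator, so 37N.
Zone 37 central meridian λ₀ = 6×37 − 183 = 39°; Δλ = -1.5810°.
Transverse Mercator on WGS84 with k₀ = 0.9996 gives E = 403317.865 m, N = 6290606.495 m.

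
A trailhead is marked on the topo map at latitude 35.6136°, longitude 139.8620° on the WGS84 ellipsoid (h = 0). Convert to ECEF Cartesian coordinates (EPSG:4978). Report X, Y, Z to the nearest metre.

X -3968551 m, Y 3346331 m, Z 3693422 m

WGS84: a = 6378137 m, e² = 0.006694380; N(φ) = a/√(1−e²sin²φ) = 6385388.565 m.
X = (N+h)·cosφ·cosλ = -3968551.104 m; Y = (N+h)·cosφ·sinλ = 3346331.263 m; Z = (N(1−e²)+h)·sinφ = 3693421.837 m.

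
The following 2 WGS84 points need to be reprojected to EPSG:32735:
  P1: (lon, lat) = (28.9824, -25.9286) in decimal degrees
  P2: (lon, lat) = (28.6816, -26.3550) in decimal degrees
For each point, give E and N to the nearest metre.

UTM zone 35S: λ₀ = 27°, k₀ = 0.9996.
P1 (-25.9286°, 28.9824°) → (698538.383, 7130721.018) m.
P2 (-26.3550°, 28.6816°) → (667796.270, 7083907.859) m.

P1: E 698538 m, N 7130721 m; P2: E 667796 m, N 7083908 m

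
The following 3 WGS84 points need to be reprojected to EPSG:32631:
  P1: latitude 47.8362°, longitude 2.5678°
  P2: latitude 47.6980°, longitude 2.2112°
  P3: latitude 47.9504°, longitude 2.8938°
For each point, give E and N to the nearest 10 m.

P1: E 467660 m, N 5298190 m; P2: E 440820 m, N 5283040 m; P3: E 492070 m, N 5310790 m

UTM zone 31N: λ₀ = 3°, k₀ = 0.9996.
P1 (47.8362°, 2.5678°) → (467657.929, 5298185.214) m.
P2 (47.6980°, 2.2112°) → (440816.652, 5283036.386) m.
P3 (47.9504°, 2.8938°) → (492070.367, 5310792.871) m.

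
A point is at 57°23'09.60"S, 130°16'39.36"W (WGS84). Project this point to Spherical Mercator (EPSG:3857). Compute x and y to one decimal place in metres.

Web Mercator is spherical with R = a = 6378137 m.
x = R·λ = 6378137 × -2.273773062 = -14502436.094 m.
y = R·ln tan(π/4 + φ/2) = 6378137 × -1.229109128 = -7839426.409 m.

x -14502436.1 m, y -7839426.4 m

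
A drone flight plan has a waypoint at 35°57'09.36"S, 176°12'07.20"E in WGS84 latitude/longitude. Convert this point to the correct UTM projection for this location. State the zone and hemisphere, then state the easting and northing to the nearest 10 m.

Zone 60S: E 428030 m, N 6021010 m

Longitude 176.2020° lies in the 6° band [174°, 180°), giving zone 60; latitude is south of the equator, so 60S.
Zone 60 central meridian λ₀ = 6×60 − 183 = 177°; Δλ = -0.7980°.
Transverse Mercator on WGS84 with k₀ = 0.9996 gives E = 428034.413 m, N = 6021014.630 m.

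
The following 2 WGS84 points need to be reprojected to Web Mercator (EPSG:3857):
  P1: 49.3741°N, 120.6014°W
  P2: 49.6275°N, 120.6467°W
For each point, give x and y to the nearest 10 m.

P1: x -13425290 m, y 6338580 m; P2: x -13430330 m, y 6382010 m

Web Mercator: x = R·λ, y = R·ln tan(π/4+φ/2), R = 6378137 m.
P1 (49.3741°, -120.6014°) → (-13425286.437, 6338578.383) m.
P2 (49.6275°, -120.6467°) → (-13430329.210, 6382013.583) m.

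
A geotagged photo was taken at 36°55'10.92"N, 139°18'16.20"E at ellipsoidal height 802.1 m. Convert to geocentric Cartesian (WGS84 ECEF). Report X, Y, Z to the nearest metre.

WGS84: a = 6378137 m, e² = 0.006694380; N(φ) = a/√(1−e²sin²φ) = 6385854.384 m.
X = (N+h)·cosφ·cosλ = -3871289.677 m; Y = (N+h)·cosφ·sinλ = 3329305.474 m; Z = (N(1−e²)+h)·sinφ = 3810754.226 m.

X -3871290 m, Y 3329305 m, Z 3810754 m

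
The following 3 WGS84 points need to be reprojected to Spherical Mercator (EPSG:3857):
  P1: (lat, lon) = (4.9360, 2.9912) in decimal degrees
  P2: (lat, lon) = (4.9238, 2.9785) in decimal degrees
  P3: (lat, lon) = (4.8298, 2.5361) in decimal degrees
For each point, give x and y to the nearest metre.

P1: x 332979 m, y 550154 m; P2: x 331565 m, y 548791 m; P3: x 282317 m, y 538289 m

Web Mercator: x = R·λ, y = R·ln tan(π/4+φ/2), R = 6378137 m.
P1 (4.9360°, 2.9912°) → (332978.861, 550153.944) m.
P2 (4.9238°, 2.9785°) → (331565.103, 548790.803) m.
P3 (4.8298°, 2.5361°) → (282317.361, 538288.750) m.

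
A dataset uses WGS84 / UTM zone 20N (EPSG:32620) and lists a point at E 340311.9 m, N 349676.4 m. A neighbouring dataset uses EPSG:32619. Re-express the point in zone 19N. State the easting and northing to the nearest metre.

E 1007505 m, N 350683 m

UTM 20N → geographic: φ = 3.16260009°, λ = -64.43710017°.
UTM 19N (λ₀ = -69°) forward: E = 1007505.445 m, N = 350682.577 m.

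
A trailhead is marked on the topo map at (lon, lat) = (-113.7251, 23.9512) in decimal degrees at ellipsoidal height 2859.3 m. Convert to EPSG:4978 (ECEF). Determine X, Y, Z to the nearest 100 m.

X -2347600 m, Y -5341600 m, Z 2574500 m

WGS84: a = 6378137 m, e² = 0.006694380; N(φ) = a/√(1−e²sin²φ) = 6381658.250 m.
X = (N+h)·cosφ·cosλ = -2347607.743 m; Y = (N+h)·cosφ·sinλ = -5341640.487 m; Z = (N(1−e²)+h)·sinφ = 2574505.545 m.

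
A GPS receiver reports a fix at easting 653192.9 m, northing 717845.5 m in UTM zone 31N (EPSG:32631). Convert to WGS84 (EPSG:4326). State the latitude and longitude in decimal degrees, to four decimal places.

lat 6.4924°, lon 4.3854°

Zone 31N: λ₀ = 3°, k₀ = 0.9996, false easting 500000 m.
Meridian distance M = (N − FN)/k₀ = 718132.8 m.
Inverse transverse Mercator on WGS84 gives φ = 6.49240014°, λ = 4.38540016°.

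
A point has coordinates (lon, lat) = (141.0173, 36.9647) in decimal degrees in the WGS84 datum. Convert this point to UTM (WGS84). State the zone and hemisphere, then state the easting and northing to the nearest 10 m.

Zone 54N: E 501540 m, N 4090960 m

Longitude 141.0173° lies in the 6° band [138°, 144°), giving zone 54; latitude is north of the equator, so 54N.
Zone 54 central meridian λ₀ = 6×54 − 183 = 141°; Δλ = +0.0173°.
Transverse Mercator on WGS84 with k₀ = 0.9996 gives E = 501539.997 m, N = 4090956.578 m.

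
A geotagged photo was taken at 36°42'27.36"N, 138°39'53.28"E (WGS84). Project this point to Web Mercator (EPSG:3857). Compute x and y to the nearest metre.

x 15436095 m, y 4398428 m

Web Mercator is spherical with R = a = 6378137 m.
x = R·λ = 6378137 × 2.420157317 = 15436094.927 m.
y = R·ln tan(π/4 + φ/2) = 6378137 × 0.689610146 = 4398427.990 m.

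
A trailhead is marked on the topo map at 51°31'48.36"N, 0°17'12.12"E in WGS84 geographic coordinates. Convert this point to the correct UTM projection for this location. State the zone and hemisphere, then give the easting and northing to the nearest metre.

Longitude 0.2867° lies in the 6° band [0°, 6°), giving zone 31; latitude is north of the equator, so 31N.
Zone 31 central meridian λ₀ = 6×31 − 183 = 3°; Δλ = -2.7133°.
Transverse Mercator on WGS84 with k₀ = 0.9996 gives E = 311802.352 m, N = 5712266.731 m.

Zone 31N: E 311802 m, N 5712267 m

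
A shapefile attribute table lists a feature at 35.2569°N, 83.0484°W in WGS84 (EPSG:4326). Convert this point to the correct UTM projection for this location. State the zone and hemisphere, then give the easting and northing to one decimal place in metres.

Longitude -83.0484° lies in the 6° band [-84°, -78°), giving zone 17; latitude is north of the equator, so 17N.
Zone 17 central meridian λ₀ = 6×17 − 183 = -81°; Δλ = -2.0484°.
Transverse Mercator on WGS84 with k₀ = 0.9996 gives E = 313652.840 m, N = 3903456.229 m.

Zone 17N: E 313652.8 m, N 3903456.2 m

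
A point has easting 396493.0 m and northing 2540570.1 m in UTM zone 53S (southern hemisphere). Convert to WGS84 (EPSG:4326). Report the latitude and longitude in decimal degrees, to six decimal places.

lat -67.233700°, lon 132.602600°

Zone 53S: λ₀ = 135°, k₀ = 0.9996, false easting 500000 m, false northing 10000000 m.
Meridian distance M = (N − FN)/k₀ = -7462414.9 m.
Inverse transverse Mercator on WGS84 gives φ = -67.23370021°, λ = 132.60259984°.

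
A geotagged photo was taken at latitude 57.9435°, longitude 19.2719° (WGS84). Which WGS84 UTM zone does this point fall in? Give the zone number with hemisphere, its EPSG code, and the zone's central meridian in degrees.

Zone 34N (EPSG:32634), central meridian 21°

UTM zone = ⌊(λ + 180)/6⌋ + 1; 19.2719° ∈ [18°, 24°) → zone 34.
Hemisphere: N (φ ≥ 0).
Central meridian λ₀ = 6×34 − 183 = 21°.
EPSG code: 32634.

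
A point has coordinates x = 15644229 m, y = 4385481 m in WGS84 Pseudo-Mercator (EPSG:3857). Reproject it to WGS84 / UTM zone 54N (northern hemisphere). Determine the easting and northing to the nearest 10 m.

Web Mercator inverse (R = 6378137 m) → φ = 36.61430233°, λ = 140.53450019°.
UTM 54N forward: E = 458373.264 m, N = 4052187.921 m.

E 458370 m, N 4052190 m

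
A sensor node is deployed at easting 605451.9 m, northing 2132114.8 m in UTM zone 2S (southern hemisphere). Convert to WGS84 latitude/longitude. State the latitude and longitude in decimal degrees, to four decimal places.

lat -70.8922°, lon -168.1127°

Zone 2S: λ₀ = -171°, k₀ = 0.9996, false easting 500000 m, false northing 10000000 m.
Meridian distance M = (N − FN)/k₀ = -7871033.6 m.
Inverse transverse Mercator on WGS84 gives φ = -70.89220004°, λ = -168.11270036°.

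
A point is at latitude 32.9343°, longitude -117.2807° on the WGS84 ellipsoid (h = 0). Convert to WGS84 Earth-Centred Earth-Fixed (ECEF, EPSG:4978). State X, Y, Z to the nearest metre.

WGS84: a = 6378137 m, e² = 0.006694380; N(φ) = a/√(1−e²sin²φ) = 6384456.769 m.
X = (N+h)·cosφ·cosλ = -2456041.918 m; Y = (N+h)·cosφ·sinλ = -4762429.470 m; Z = (N(1−e²)+h)·sinφ = 3447845.491 m.

X -2456042 m, Y -4762429 m, Z 3447845 m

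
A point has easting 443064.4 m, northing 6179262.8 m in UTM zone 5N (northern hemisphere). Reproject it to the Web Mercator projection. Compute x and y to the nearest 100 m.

x -17132900 m, y 7509900 m

Unproject from UTM 5N (λ₀ = -153°) → φ = 55.75569979°, λ = -153.90719996°.
Web Mercator (R = 6378137 m): x = -17132871.129 m, y = 7509935.318 m.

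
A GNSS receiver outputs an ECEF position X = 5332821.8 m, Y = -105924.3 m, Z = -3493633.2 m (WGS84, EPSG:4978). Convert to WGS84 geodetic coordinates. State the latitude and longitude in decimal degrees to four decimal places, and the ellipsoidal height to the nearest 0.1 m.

lat -33.4009°, lon -1.1379°, h 4486.4 m

λ = atan2(Y, X) = -1.13789990°; p = √(X²+Y²) = 5333873.7 m.
Bowring's method on WGS84 (a = 6378137 m, b = 6356752.314 m) gives φ = -33.40090000°, h = 4486.427 m.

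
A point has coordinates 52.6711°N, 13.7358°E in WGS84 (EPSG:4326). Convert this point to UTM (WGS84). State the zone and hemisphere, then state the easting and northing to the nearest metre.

Zone 33N: E 414518 m, N 5836434 m

Longitude 13.7358° lies in the 6° band [12°, 18°), giving zone 33; latitude is north of the equator, so 33N.
Zone 33 central meridian λ₀ = 6×33 − 183 = 15°; Δλ = -1.2642°.
Transverse Mercator on WGS84 with k₀ = 0.9996 gives E = 414517.590 m, N = 5836434.078 m.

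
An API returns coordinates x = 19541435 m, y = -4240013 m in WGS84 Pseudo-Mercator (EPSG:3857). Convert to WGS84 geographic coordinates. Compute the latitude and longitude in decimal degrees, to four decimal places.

lat -35.5583°, lon 175.5437°

R = 6378137 m. λ = x/R = 175.54369734°.
φ = 2·arctan(exp(y/R)) − 90° = 2·arctan(0.51439) − 90° = -35.55829920°.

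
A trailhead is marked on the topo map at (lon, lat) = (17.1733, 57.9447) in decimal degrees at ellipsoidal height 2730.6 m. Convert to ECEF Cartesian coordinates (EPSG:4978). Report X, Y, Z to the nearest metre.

X 3243384 m, Y 1002339 m, Z 5384786 m

WGS84: a = 6378137 m, e² = 0.006694380; N(φ) = a/√(1−e²sin²φ) = 6393527.776 m.
X = (N+h)·cosφ·cosλ = 3243383.707 m; Y = (N+h)·cosφ·sinλ = 1002338.955 m; Z = (N(1−e²)+h)·sinφ = 5384785.630 m.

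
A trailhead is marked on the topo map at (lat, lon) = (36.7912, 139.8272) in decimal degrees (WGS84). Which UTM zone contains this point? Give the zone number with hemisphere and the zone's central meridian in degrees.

UTM zone = ⌊(λ + 180)/6⌋ + 1; 139.8272° ∈ [138°, 144°) → zone 54.
Hemisphere: N (φ ≥ 0).
Central meridian λ₀ = 6×54 − 183 = 141°.

Zone 54N, central meridian 141°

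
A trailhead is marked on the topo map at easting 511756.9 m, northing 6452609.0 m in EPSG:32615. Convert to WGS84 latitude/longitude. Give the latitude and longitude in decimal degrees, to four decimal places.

Zone 15N: λ₀ = -93°, k₀ = 0.9996, false easting 500000 m.
Meridian distance M = (N − FN)/k₀ = 6455191.1 m.
Inverse transverse Mercator on WGS84 gives φ = 58.21450032°, λ = -92.79990050°.

lat 58.2145°, lon -92.7999°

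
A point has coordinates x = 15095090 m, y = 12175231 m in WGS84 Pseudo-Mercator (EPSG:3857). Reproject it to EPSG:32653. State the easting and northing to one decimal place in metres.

E 519477.2 m, N 8115681.9 m

Web Mercator inverse (R = 6378137 m) → φ = 73.13539919°, λ = 135.60150062°.
UTM 53N forward: E = 519477.199 m, N = 8115681.912 m.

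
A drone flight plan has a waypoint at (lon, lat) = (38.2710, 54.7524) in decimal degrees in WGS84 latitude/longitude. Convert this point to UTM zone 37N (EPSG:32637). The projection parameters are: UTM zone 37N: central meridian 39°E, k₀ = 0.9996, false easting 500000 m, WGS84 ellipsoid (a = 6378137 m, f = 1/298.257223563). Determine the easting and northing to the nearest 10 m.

Zone 37 central meridian λ₀ = 6×37 − 183 = 39°; Δλ = -0.7290°.
Transverse Mercator on WGS84 with k₀ = 0.9996 gives E = 453080.637 m, N = 6067483.076 m.

E 453080 m, N 6067480 m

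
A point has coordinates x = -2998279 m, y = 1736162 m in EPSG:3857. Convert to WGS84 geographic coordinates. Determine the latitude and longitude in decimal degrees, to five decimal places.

R = 6378137 m. λ = x/R = -26.93399852°.
φ = 2·arctan(exp(y/R)) − 90° = 2·arctan(1.31286) − 90° = 15.40709940°.

lat 15.40710°, lon -26.93400°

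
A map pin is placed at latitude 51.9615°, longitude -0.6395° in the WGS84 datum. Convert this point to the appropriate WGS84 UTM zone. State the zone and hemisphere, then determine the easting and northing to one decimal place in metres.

Longitude -0.6395° lies in the 6° band [-6°, 0°), giving zone 30; latitude is north of the equator, so 30N.
Zone 30 central meridian λ₀ = 6×30 − 183 = -3°; Δλ = +2.3605°.
Transverse Mercator on WGS84 with k₀ = 0.9996 gives E = 662177.584 m, N = 5759387.958 m.

Zone 30N: E 662177.6 m, N 5759388.0 m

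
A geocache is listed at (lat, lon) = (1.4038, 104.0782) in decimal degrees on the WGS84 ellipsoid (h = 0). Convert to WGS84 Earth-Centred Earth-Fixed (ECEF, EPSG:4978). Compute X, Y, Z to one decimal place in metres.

X -1550993.6 m, Y 6184723.0 m, Z 155209.0 m

WGS84: a = 6378137 m, e² = 0.006694380; N(φ) = a/√(1−e²sin²φ) = 6378149.813 m.
X = (N+h)·cosφ·cosλ = -1550993.630 m; Y = (N+h)·cosφ·sinλ = 6184722.967 m; Z = (N(1−e²)+h)·sinφ = 155208.951 m.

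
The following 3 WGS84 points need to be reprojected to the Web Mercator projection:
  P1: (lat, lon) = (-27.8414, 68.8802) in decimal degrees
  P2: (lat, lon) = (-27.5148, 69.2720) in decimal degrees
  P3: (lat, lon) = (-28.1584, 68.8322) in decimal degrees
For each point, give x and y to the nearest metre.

Web Mercator: x = R·λ, y = R·ln tan(π/4+φ/2), R = 6378137 m.
P1 (-27.8414°, 68.8802°) → (7667708.790, -3228992.633) m.
P2 (-27.5148°, 69.2720°) → (7711323.766, -3187937.752) m.
P3 (-28.1584°, 68.8322°) → (7662365.454, -3268959.124) m.

P1: x 7667709 m, y -3228993 m; P2: x 7711324 m, y -3187938 m; P3: x 7662365 m, y -3268959 m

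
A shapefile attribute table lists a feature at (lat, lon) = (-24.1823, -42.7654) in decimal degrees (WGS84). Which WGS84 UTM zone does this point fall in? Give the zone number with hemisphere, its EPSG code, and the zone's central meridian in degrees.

UTM zone = ⌊(λ + 180)/6⌋ + 1; -42.7654° ∈ [-48°, -42°) → zone 23.
Hemisphere: S (φ < 0).
Central meridian λ₀ = 6×23 − 183 = -45°.
EPSG code: 32723.

Zone 23S (EPSG:32723), central meridian -45°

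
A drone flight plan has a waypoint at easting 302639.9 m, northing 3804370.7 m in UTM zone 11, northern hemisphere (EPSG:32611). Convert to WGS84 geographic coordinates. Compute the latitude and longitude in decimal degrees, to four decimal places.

lat 34.3619°, lon -119.1461°

Zone 11N: λ₀ = -117°, k₀ = 0.9996, false easting 500000 m.
Meridian distance M = (N − FN)/k₀ = 3805893.1 m.
Inverse transverse Mercator on WGS84 gives φ = 34.36189994°, λ = -119.14609956°.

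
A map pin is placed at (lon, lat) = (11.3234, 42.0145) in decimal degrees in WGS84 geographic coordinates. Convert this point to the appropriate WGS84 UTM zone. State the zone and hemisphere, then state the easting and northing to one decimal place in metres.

Longitude 11.3234° lies in the 6° band [6°, 12°), giving zone 32; latitude is north of the equator, so 32N.
Zone 32 central meridian λ₀ = 6×32 − 183 = 9°; Δλ = +2.3234°.
Transverse Mercator on WGS84 with k₀ = 0.9996 gives E = 692380.353 m, N = 4653997.652 m.

Zone 32N: E 692380.4 m, N 4653997.7 m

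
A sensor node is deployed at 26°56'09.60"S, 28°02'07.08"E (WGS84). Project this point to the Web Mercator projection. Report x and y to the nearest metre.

Web Mercator is spherical with R = a = 6378137 m.
x = R·λ = 6378137 × 0.489308292 = 3120875.320 m.
y = R·ln tan(π/4 + φ/2) = 6378137 × -0.488462080 = -3115478.068 m.

x 3120875 m, y -3115478 m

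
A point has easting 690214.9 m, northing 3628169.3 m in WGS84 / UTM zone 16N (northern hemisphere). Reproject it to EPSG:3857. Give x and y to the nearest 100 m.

x -9458700 m, y 3865500 m

Unproject from UTM 16N (λ₀ = -87°) → φ = 32.77500008°, λ = -84.96910007°.
Web Mercator (R = 6378137 m): x = -9458716.953 m, y = 3865476.927 m.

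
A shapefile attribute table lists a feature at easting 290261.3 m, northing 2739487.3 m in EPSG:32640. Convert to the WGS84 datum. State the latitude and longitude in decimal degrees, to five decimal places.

lat 24.75570°, lon 54.92590°

Zone 40N: λ₀ = 57°, k₀ = 0.9996, false easting 500000 m.
Meridian distance M = (N − FN)/k₀ = 2740583.5 m.
Inverse transverse Mercator on WGS84 gives φ = 24.75569957°, λ = 54.92590027°.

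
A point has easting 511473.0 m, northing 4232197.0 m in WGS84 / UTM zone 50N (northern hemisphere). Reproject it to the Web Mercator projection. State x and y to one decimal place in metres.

x 13038974.4 m, y 4613059.5 m

Unproject from UTM 50N (λ₀ = 117°) → φ = 38.23770011°, λ = 117.13110022°.
Web Mercator (R = 6378137 m): x = 13038974.433 m, y = 4613059.501 m.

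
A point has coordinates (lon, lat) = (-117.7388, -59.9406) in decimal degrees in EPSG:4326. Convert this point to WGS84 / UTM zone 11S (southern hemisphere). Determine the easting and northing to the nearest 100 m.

Zone 11 central meridian λ₀ = 6×11 − 183 = -117°; Δλ = -0.7388°.
Transverse Mercator on WGS84 with k₀ = 0.9996 gives E = 458718.169 m, N = 3354973.659 m.

E 458700 m, N 3355000 m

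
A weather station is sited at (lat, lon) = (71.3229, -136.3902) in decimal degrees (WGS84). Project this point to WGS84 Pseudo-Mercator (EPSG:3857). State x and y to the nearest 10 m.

x -15182890 m, y 11513590 m

Web Mercator is spherical with R = a = 6378137 m.
x = R·λ = 6378137 × -2.380458057 = -15182887.613 m.
y = R·ln tan(π/4 + φ/2) = 6378137 × 1.805165591 = 11513593.449 m.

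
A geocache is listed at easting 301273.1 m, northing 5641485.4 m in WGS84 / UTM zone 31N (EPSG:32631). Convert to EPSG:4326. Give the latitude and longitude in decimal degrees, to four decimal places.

Zone 31N: λ₀ = 3°, k₀ = 0.9996, false easting 500000 m.
Meridian distance M = (N − FN)/k₀ = 5643742.9 m.
Inverse transverse Mercator on WGS84 gives φ = 50.89080028°, λ = 0.17429997°.

lat 50.8908°, lon 0.1743°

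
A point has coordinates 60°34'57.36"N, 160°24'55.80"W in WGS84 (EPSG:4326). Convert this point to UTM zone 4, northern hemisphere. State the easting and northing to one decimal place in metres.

E 422443.1 m, N 6717131.5 m

Zone 4 central meridian λ₀ = 6×4 − 183 = -159°; Δλ = -1.4155°.
Transverse Mercator on WGS84 with k₀ = 0.9996 gives E = 422443.071 m, N = 6717131.464 m.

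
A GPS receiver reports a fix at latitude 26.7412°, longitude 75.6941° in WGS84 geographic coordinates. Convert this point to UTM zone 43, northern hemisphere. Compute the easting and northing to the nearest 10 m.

E 569020 m, N 2957960 m

Zone 43 central meridian λ₀ = 6×43 − 183 = 75°; Δλ = +0.6941°.
Transverse Mercator on WGS84 with k₀ = 0.9996 gives E = 569023.221 m, N = 2957959.415 m.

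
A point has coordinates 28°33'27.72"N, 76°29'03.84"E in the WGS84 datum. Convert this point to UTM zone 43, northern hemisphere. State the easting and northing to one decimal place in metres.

E 645200.5 m, N 3159883.5 m

Zone 43 central meridian λ₀ = 6×43 − 183 = 75°; Δλ = +1.4844°.
Transverse Mercator on WGS84 with k₀ = 0.9996 gives E = 645200.524 m, N = 3159883.458 m.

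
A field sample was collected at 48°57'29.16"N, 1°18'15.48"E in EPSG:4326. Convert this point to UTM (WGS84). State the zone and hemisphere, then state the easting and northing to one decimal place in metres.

Zone 31N: E 375870.7 m, N 5424183.6 m

Longitude 1.3043° lies in the 6° band [0°, 6°), giving zone 31; latitude is north of the equator, so 31N.
Zone 31 central meridian λ₀ = 6×31 − 183 = 3°; Δλ = -1.6957°.
Transverse Mercator on WGS84 with k₀ = 0.9996 gives E = 375870.693 m, N = 5424183.560 m.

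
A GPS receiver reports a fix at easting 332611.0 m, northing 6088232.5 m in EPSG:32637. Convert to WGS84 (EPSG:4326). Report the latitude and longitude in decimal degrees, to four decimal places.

Zone 37N: λ₀ = 39°, k₀ = 0.9996, false easting 500000 m.
Meridian distance M = (N − FN)/k₀ = 6090668.8 m.
Inverse transverse Mercator on WGS84 gives φ = 54.91299983°, λ = 36.38860071°.

lat 54.9130°, lon 36.3886°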